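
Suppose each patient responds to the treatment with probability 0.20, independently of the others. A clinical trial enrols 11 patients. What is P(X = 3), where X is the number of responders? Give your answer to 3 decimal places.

X ~ Binomial(n=11, p=0.20).
P(X=3) = C(11,3) · p^3 · (1−p)^8
= 165 · 0.008 · 0.16777 = 0.22146

0.221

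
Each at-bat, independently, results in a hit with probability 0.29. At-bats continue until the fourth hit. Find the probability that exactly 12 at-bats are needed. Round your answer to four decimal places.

Y = trial on which the fourth success occurs; negative binomial, r=4, p=0.29.
P(Y=12) = C(11,3) · p^4 · (1−p)^8
= 165 · 0.0070728 · 0.064575 = 0.075360

0.0754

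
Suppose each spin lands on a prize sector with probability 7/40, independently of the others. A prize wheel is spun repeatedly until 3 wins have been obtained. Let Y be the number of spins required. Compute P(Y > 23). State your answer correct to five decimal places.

0.20680

Needing more than 23 spins ⇔ fewer than 3 successes in the first 23. With X ~ Binomial(23, 0.175), P(Y > 23) = P(X ≤ 2).
  k=0: C(23,0)·0.175^0·0.825^23 = 0.0119796
  k=1: C(23,1)·0.175^1·0.825^22 = 0.0584457
  k=2: C(23,2)·0.175^2·0.825^21 = 0.1363734
P(X ≤ 2) = 0.2067986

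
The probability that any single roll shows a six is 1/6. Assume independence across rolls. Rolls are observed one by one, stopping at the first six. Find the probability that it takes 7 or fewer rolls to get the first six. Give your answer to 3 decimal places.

Y = number of rolls to the first success; geometric, p = 0.166667.
P(Y ≤ 7) = 1 − (1−p)^7 = 1 − 0.27908 = 0.72092

0.721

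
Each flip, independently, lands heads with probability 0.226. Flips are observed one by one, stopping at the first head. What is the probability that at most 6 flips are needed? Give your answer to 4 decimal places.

0.7850

Y = number of flips to the first success; geometric, p = 0.226.
P(Y ≤ 6) = 1 − (1−p)^6 = 1 − 0.215004 = 0.784996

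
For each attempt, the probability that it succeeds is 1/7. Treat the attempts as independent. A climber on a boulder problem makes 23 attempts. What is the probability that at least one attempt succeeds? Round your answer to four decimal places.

0.9711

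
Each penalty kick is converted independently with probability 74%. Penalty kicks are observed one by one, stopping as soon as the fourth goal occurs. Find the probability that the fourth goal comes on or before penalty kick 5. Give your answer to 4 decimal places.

0.6117

Finishing within 5 penalty kicks ⇔ at least 4 successes in the first 5. With X ~ Binomial(5, 0.74), P(Y ≤ 5) = 1 − P(X ≤ 3).
  k=0: C(5,0)·0.74^0·0.26^5 = 0.001188
  k=1: C(5,1)·0.74^1·0.26^4 = 0.016908
  k=2: C(5,2)·0.74^2·0.26^3 = 0.096246
  k=3: C(5,3)·0.74^3·0.26^2 = 0.273931
1 − 0.388274 = 0.611726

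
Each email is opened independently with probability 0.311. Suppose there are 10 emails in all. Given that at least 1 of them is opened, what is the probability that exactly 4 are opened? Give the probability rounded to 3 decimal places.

X ~ Binomial(10, 0.311). Want P(X=4 | X≥1) = P(X=4) / P(X≥1).
P(X=4) = C(10,4)·0.311^4·0.689^6 = 0.21017
P(X≥1) = 1 − 0.02411 = 0.97589
Ratio = 0.21017 / 0.97589 = 0.21537

0.215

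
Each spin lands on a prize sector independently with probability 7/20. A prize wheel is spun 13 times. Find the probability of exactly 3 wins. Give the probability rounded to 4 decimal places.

0.1651

X ~ Binomial(n=13, p=0.35).
P(X=3) = C(13,3) · p^3 · (1−p)^10
= 286 · 0.042875 · 0.013463 = 0.165084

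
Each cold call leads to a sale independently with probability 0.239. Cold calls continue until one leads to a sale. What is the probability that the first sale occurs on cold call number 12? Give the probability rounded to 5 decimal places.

0.01185

Geometric (trials to first success), p = 0.239.
P(Y = 12) = (1−p)^11 · p = 0.049571 · 0.239 = 0.0118476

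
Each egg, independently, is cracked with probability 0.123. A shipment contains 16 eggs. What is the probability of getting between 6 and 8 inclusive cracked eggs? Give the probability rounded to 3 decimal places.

X ~ Binomial(16, 0.123); P(6 ≤ X ≤ 8) = Σ C(16,k) p^k (1−p)^(16−k) over k:
  k=6: C(16,6)·0.123^6·0.877^10 = 0.00746
  k=7: C(16,7)·0.123^7·0.877^9 = 0.00150
  k=8: C(16,8)·0.123^8·0.877^8 = 0.00024
Total = 0.00919

0.009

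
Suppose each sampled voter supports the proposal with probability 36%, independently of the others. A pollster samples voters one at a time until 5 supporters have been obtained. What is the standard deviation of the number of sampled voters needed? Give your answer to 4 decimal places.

Y = total sampled voters until the fifth success; negative binomial with r=5, p=0.36.
SD(Y) = √[r(1−p)/p²] = √(24.691358) = 4.969040

4.9690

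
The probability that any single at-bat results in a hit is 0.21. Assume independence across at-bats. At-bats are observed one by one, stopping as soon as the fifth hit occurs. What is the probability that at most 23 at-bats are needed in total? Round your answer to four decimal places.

0.5471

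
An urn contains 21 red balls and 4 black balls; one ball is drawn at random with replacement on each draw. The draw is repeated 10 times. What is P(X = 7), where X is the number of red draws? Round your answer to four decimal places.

0.1450

X ~ Binomial(n=10, p=0.84).
P(X=7) = C(10,7) · p^7 · (1−p)^3
= 120 · 0.29509 · 0.004096 = 0.145043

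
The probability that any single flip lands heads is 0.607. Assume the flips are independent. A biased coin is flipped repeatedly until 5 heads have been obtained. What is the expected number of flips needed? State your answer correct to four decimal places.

Y = total flips until the fifth success; negative binomial with r=5, p=0.607.
E[Y] = r / p = 5 / 0.607 = 8.237232

8.2372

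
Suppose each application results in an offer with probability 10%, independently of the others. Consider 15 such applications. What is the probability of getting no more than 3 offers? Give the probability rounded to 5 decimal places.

X ~ Binomial(15, 0.10); P(X ≤ 3) = Σ C(15,k) p^k (1−p)^(15−k) over k:
  k=0: C(15,0)·0.10^0·0.90^15 = 0.2058911
  k=1: C(15,1)·0.10^1·0.90^14 = 0.3431519
  k=2: C(15,2)·0.10^2·0.90^13 = 0.2668959
  k=3: C(15,3)·0.10^3·0.90^12 = 0.1285054
Total = 0.9444444

0.94444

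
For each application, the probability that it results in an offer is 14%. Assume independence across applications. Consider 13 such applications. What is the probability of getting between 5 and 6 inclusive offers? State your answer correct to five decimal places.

X ~ Binomial(13, 0.14); P(5 ≤ X ≤ 6) = Σ C(13,k) p^k (1−p)^(13−k) over k:
  k=5: C(13,5)·0.14^5·0.86^8 = 0.0207113
  k=6: C(13,6)·0.14^6·0.86^7 = 0.0044955
Total = 0.0252067

0.02521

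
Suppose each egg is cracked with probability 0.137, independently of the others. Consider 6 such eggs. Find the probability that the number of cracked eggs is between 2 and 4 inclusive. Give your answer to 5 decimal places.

0.19315

X ~ Binomial(6, 0.137); P(2 ≤ X ≤ 4) = Σ C(6,k) p^k (1−p)^(6−k) over k:
  k=2: C(6,2)·0.137^2·0.863^4 = 0.1561621
  k=3: C(6,3)·0.137^3·0.863^3 = 0.0330540
  k=4: C(6,4)·0.137^4·0.863^2 = 0.0039355
Total = 0.1931515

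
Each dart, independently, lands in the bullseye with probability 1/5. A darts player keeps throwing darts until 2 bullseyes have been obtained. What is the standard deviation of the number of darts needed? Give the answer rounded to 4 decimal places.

6.3246

Y = total darts until the second success; negative binomial with r=2, p=0.20.
SD(Y) = √[r(1−p)/p²] = √(40.000000) = 6.324555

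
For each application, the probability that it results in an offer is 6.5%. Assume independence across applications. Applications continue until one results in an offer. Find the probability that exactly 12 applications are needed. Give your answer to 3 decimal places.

0.031

Geometric (trials to first success), p = 0.065.
P(Y = 12) = (1−p)^11 · p = 0.47745 · 0.065 = 0.03103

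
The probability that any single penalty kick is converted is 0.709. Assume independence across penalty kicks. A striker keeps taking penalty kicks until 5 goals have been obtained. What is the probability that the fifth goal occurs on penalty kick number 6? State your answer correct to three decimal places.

0.261

Y = trial on which the fifth success occurs; negative binomial, r=5, p=0.709.
P(Y=6) = C(5,4) · p^5 · (1−p)^1
= 5 · 0.17916 · 0.291 = 0.26067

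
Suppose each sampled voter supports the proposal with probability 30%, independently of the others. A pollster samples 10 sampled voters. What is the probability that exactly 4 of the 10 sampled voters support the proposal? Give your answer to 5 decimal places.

X ~ Binomial(n=10, p=0.30).
P(X=4) = C(10,4) · p^4 · (1−p)^6
= 210 · 0.0081 · 0.11765 = 0.2001209

0.20012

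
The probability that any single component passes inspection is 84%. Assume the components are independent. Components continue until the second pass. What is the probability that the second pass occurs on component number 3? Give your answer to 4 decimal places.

0.2258

Y = trial on which the second success occurs; negative binomial, r=2, p=0.84.
P(Y=3) = C(2,1) · p^2 · (1−p)^1
= 2 · 0.7056 · 0.16 = 0.225792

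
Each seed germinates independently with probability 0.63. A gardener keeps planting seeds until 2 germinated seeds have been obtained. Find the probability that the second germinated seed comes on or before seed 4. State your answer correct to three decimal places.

0.854

Finishing within 4 seeds ⇔ at least 2 successes in the first 4. With X ~ Binomial(4, 0.63), P(Y ≤ 4) = 1 − P(X ≤ 1).
  k=0: C(4,0)·0.63^0·0.37^4 = 0.01874
  k=1: C(4,1)·0.63^1·0.37^3 = 0.12765
1 − 0.14639 = 0.85361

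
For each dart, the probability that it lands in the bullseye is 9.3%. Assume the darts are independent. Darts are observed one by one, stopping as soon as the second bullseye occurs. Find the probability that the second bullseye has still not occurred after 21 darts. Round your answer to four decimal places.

0.4060

Needing more than 21 darts ⇔ fewer than 2 successes in the first 21. With X ~ Binomial(21, 0.093), P(Y > 21) = P(X ≤ 1).
  k=0: C(21,0)·0.093^0·0.907^21 = 0.128752
  k=1: C(21,1)·0.093^1·0.907^20 = 0.277235
P(X ≤ 1) = 0.405987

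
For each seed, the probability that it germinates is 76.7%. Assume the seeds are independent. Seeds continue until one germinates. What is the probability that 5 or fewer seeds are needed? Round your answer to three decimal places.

Y = number of seeds to the first success; geometric, p = 0.767.
P(Y ≤ 5) = 1 − (1−p)^5 = 1 − 0.00069 = 0.99931

0.999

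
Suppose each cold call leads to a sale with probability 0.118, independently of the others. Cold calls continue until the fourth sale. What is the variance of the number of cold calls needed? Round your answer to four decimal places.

Y = total cold calls until the fourth success; negative binomial with r=4, p=0.118.
Var(Y) = r(1−p)/p² = 4·0.882 / 0.118² = 253.375467

253.3755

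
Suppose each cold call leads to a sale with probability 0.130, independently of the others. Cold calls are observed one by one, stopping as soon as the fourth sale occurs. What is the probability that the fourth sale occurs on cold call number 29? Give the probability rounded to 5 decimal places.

0.02878

Y = trial on which the fourth success occurs; negative binomial, r=4, p=0.13.
P(Y=29) = C(28,3) · p^4 · (1−p)^25
= 3276 · 0.00028561 · 0.03076 = 0.0287805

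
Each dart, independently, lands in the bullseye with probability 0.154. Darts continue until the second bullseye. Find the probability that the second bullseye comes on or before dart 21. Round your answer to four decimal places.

0.8561

Finishing within 21 darts ⇔ at least 2 successes in the first 21. With X ~ Binomial(21, 0.154), P(Y ≤ 21) = 1 − P(X ≤ 1).
  k=0: C(21,0)·0.154^0·0.846^21 = 0.029839
  k=1: C(21,1)·0.154^1·0.846^20 = 0.114064
1 − 0.143902 = 0.856098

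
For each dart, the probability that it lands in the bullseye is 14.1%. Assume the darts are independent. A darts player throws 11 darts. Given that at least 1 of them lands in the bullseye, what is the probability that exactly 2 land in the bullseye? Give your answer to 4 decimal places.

0.3429

X ~ Binomial(11, 0.141). Want P(X=2 | X≥1) = P(X=2) / P(X≥1).
P(X=2) = C(11,2)·0.141^2·0.859^9 = 0.278445
P(X≥1) = 1 − 0.187899 = 0.812101
Ratio = 0.278445 / 0.812101 = 0.342870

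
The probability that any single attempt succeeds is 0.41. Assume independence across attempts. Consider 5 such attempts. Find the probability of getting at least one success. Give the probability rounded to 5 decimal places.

0.92851

P(at least one) = 1 − P(none) = 1 − (1 − 0.41)^5
= 1 − 0.0714924 = 0.9285076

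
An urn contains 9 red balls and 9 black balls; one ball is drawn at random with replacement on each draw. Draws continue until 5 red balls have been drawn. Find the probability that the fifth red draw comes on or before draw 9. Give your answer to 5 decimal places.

0.50000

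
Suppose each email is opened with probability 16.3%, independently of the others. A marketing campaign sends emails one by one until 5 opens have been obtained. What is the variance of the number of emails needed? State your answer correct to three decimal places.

157.514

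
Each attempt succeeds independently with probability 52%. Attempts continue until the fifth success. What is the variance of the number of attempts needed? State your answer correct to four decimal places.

Y = total attempts until the fifth success; negative binomial with r=5, p=0.52.
Var(Y) = r(1−p)/p² = 5·0.48 / 0.52² = 8.875740

8.8757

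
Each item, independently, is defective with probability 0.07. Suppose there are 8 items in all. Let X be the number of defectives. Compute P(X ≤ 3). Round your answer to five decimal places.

0.99866

X ~ Binomial(8, 0.07); P(X ≤ 3) = Σ C(8,k) p^k (1−p)^(8−k) over k:
  k=0: C(8,0)·0.07^0·0.93^8 = 0.5595818
  k=1: C(8,1)·0.07^1·0.93^7 = 0.3369525
  k=2: C(8,2)·0.07^2·0.93^6 = 0.0887671
  k=3: C(8,3)·0.07^3·0.93^5 = 0.0133628
Total = 0.9986641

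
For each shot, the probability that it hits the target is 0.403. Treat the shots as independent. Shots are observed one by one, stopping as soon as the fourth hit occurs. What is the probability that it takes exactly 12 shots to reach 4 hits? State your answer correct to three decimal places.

0.070

Y = trial on which the fourth success occurs; negative binomial, r=4, p=0.403.
P(Y=12) = C(11,3) · p^4 · (1−p)^8
= 165 · 0.026377 · 0.016136 = 0.07023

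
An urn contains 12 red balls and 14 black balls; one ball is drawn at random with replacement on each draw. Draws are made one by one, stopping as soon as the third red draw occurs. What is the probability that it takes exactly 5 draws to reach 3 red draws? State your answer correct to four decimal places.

0.1710

Y = trial on which the third success occurs; negative binomial, r=3, p=0.461538.
P(Y=5) = C(4,2) · p^3 · (1−p)^2
= 6 · 0.098316 · 0.28994 = 0.171035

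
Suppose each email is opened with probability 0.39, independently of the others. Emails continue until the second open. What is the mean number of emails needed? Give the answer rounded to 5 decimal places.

Y = total emails until the second success; negative binomial with r=2, p=0.39.
E[Y] = r / p = 2 / 0.39 = 5.1282051

5.12821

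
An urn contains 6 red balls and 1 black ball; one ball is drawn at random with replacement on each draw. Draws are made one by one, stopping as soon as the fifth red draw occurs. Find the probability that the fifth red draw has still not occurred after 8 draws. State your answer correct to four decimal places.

0.0180

Needing more than 8 draws ⇔ fewer than 5 successes in the first 8. With X ~ Binomial(8, 0.857143), P(Y > 8) = P(X ≤ 4).
  k=0: C(8,0)·0.857143^0·0.142857^8 = 0.000000
  k=1: C(8,1)·0.857143^1·0.142857^7 = 0.000008
  k=2: C(8,2)·0.857143^2·0.142857^6 = 0.000175
  k=3: C(8,3)·0.857143^3·0.142857^5 = 0.002098
  k=4: C(8,4)·0.857143^4·0.142857^4 = 0.015737
P(X ≤ 4) = 0.018018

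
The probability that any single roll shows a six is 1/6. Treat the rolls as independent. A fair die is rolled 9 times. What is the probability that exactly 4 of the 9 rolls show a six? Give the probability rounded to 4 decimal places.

0.0391

X ~ Binomial(n=9, p=0.166667).
P(X=4) = C(9,4) · p^4 · (1−p)^5
= 126 · 0.0007716 · 0.40188 = 0.039071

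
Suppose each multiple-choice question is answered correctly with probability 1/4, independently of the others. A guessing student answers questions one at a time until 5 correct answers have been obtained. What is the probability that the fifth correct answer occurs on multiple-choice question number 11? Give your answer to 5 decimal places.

0.03650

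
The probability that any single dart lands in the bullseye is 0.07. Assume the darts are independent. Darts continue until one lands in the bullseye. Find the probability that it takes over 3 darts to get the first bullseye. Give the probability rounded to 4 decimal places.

Y = number of darts to the first success; geometric, p = 0.07.
P(Y > 3) = P(first 3 all fail) = (1−p)^3 = 0.804357

0.8044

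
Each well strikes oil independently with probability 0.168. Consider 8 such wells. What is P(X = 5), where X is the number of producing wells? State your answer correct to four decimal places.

X ~ Binomial(n=8, p=0.168).
P(X=5) = C(8,5) · p^5 · (1−p)^3
= 56 · 0.00013383 · 0.57593 = 0.004316

0.0043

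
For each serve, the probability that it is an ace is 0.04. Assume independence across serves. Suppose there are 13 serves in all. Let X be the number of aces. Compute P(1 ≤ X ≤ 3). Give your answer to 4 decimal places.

0.4104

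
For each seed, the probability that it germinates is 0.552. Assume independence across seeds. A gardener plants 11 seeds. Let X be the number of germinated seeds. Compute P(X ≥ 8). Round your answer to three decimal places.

X ~ Binomial(11, 0.552); P(X ≥ 8) = Σ C(11,k) p^k (1−p)^(11−k) over k:
  k=8: C(11,8)·0.552^8·0.448^3 = 0.12789
  k=9: C(11,9)·0.552^9·0.448^2 = 0.05253
  k=10: C(11,10)·0.552^10·0.448^1 = 0.01294
  k=11: C(11,11)·0.552^11·0.448^0 = 0.00145
Total = 0.19481

0.195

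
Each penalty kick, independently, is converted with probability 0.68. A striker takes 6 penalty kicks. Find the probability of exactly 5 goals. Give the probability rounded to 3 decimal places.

0.279

X ~ Binomial(n=6, p=0.68).
P(X=5) = C(6,5) · p^5 · (1−p)^1
= 6 · 0.14539 · 0.32 = 0.27916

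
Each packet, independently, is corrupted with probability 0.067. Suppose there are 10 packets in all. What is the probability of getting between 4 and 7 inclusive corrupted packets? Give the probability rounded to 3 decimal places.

0.003

X ~ Binomial(10, 0.067); P(4 ≤ X ≤ 7) = Σ C(10,k) p^k (1−p)^(10−k) over k:
  k=4: C(10,4)·0.067^4·0.933^6 = 0.00279
  k=5: C(10,5)·0.067^5·0.933^5 = 0.00024
  k=6: C(10,6)·0.067^6·0.933^4 = 0.00001
  k=7: C(10,7)·0.067^7·0.933^3 = 0.00000
Total = 0.00305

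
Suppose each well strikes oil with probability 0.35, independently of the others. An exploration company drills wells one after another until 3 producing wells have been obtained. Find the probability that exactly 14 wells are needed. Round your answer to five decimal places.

0.02926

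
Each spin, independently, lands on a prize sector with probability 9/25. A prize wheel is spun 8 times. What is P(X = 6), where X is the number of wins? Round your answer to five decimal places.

0.02497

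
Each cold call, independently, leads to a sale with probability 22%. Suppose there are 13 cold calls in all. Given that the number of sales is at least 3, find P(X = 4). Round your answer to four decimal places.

0.3141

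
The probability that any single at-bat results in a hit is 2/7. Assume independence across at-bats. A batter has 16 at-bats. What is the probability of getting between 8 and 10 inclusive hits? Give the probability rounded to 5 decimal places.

0.05635

X ~ Binomial(16, 0.285714); P(8 ≤ X ≤ 10) = Σ C(16,k) p^k (1−p)^(16−k) over k:
  k=8: C(16,8)·0.285714^8·0.714286^8 = 0.0387266
  k=9: C(16,9)·0.285714^9·0.714286^7 = 0.0137695
  k=10: C(16,10)·0.285714^10·0.714286^6 = 0.0038555
Total = 0.0563516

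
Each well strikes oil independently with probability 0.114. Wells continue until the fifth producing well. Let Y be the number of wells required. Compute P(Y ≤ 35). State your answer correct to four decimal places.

0.3688

Finishing within 35 wells ⇔ at least 5 successes in the first 35. With X ~ Binomial(35, 0.114), P(Y ≤ 35) = 1 − P(X ≤ 4).
  k=0: C(35,0)·0.114^0·0.886^35 = 0.014460
  k=1: C(35,1)·0.114^1·0.886^34 = 0.065121
  k=2: C(35,2)·0.114^2·0.886^33 = 0.142442
  k=3: C(35,3)·0.114^3·0.886^32 = 0.201606
  k=4: C(35,4)·0.114^4·0.886^31 = 0.207522
1 − 0.631152 = 0.368848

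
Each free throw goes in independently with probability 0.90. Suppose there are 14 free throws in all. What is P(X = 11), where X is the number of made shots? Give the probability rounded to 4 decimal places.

X ~ Binomial(n=14, p=0.90).
P(X=11) = C(14,11) · p^11 · (1−p)^3
= 364 · 0.31381 · 0.001 = 0.114227

0.1142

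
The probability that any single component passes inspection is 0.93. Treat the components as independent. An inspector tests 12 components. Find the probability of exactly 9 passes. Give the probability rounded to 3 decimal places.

X ~ Binomial(n=12, p=0.93).
P(X=9) = C(12,9) · p^9 · (1−p)^3
= 220 · 0.52041 · 0.000343 = 0.03927

0.039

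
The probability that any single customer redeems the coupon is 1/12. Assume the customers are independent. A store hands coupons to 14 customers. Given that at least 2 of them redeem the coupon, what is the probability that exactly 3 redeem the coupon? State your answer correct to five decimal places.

X ~ Binomial(14, 0.083333). Want P(X=3 | X≥2) = P(X=3) / P(X≥2).
P(X=3) = C(14,3)·0.083333^3·0.916667^11 = 0.0808879
P(X≥2) = 1 − 0.2957741 − 0.3764398 = 0.3277861
Ratio = 0.0808879 / 0.3277861 = 0.2467703

0.24677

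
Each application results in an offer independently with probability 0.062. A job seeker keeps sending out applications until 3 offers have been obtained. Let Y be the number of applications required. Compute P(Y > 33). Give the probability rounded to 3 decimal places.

Needing more than 33 applications ⇔ fewer than 3 successes in the first 33. With X ~ Binomial(33, 0.062), P(Y > 33) = P(X ≤ 2).
  k=0: C(33,0)·0.062^0·0.938^33 = 0.12097
  k=1: C(33,1)·0.062^1·0.938^32 = 0.26387
  k=2: C(33,2)·0.062^2·0.938^31 = 0.27906
P(X ≤ 2) = 0.66391

0.664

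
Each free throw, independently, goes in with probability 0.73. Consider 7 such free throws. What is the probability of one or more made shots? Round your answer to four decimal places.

P(at least one) = 1 − P(none) = 1 − (1 − 0.73)^7
= 1 − 0.000105 = 0.999895

0.9999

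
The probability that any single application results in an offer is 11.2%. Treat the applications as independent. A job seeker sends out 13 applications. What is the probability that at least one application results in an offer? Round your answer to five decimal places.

P(at least one) = 1 − P(none) = 1 − (1 − 0.112)^13
= 1 − 0.2134856 = 0.7865144

0.78651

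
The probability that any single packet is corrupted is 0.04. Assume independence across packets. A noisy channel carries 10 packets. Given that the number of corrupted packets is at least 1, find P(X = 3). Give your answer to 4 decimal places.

X ~ Binomial(10, 0.04). Want P(X=3 | X≥1) = P(X=3) / P(X≥1).
P(X=3) = C(10,3)·0.04^3·0.96^7 = 0.005771
P(X≥1) = 1 − 0.664833 = 0.335167
Ratio = 0.005771 / 0.335167 = 0.017219

0.0172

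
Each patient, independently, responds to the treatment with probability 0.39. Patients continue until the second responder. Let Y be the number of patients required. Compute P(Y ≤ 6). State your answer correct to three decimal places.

0.751

Finishing within 6 patients ⇔ at least 2 successes in the first 6. With X ~ Binomial(6, 0.39), P(Y ≤ 6) = 1 − P(X ≤ 1).
  k=0: C(6,0)·0.39^0·0.61^6 = 0.05152
  k=1: C(6,1)·0.39^1·0.61^5 = 0.19764
1 − 0.24916 = 0.75084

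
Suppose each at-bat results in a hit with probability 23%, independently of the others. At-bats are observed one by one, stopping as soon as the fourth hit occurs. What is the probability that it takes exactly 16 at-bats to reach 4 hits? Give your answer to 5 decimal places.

0.05531

Y = trial on which the fourth success occurs; negative binomial, r=4, p=0.23.
P(Y=16) = C(15,3) · p^4 · (1−p)^12
= 455 · 0.0027984 · 0.04344 = 0.0553110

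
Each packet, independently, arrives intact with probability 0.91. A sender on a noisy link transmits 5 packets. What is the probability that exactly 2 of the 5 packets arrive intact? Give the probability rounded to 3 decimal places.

0.006

X ~ Binomial(n=5, p=0.91).
P(X=2) = C(5,2) · p^2 · (1−p)^3
= 10 · 0.8281 · 0.000729 = 0.00604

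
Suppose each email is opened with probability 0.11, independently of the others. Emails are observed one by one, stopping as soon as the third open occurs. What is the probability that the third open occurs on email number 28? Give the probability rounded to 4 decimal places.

Y = trial on which the third success occurs; negative binomial, r=3, p=0.11.
P(Y=28) = C(27,2) · p^3 · (1−p)^25
= 351 · 0.001331 · 0.054294 = 0.025365

0.0254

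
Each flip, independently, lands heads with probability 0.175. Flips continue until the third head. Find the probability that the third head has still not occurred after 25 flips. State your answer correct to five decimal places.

0.16145

Needing more than 25 flips ⇔ fewer than 3 successes in the first 25. With X ~ Binomial(25, 0.175), P(Y > 25) = P(X ≤ 2).
  k=0: C(25,0)·0.175^0·0.825^25 = 0.0081536
  k=1: C(25,1)·0.175^1·0.825^24 = 0.0432387
  k=2: C(25,2)·0.175^2·0.825^23 = 0.1100622
P(X ≤ 2) = 0.1614545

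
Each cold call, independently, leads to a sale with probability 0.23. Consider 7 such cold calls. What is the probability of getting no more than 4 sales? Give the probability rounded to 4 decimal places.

0.9912

X ~ Binomial(7, 0.23); P(X ≤ 4) = Σ C(7,k) p^k (1−p)^(7−k) over k:
  k=0: C(7,0)·0.23^0·0.77^7 = 0.160485
  k=1: C(7,1)·0.23^1·0.77^6 = 0.335560
  k=2: C(7,2)·0.23^2·0.77^5 = 0.300697
  k=3: C(7,3)·0.23^3·0.77^4 = 0.149697
  k=4: C(7,4)·0.23^4·0.77^3 = 0.044715
Total = 0.991154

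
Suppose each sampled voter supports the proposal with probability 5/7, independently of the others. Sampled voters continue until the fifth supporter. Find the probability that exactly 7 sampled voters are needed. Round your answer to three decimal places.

0.228

Y = trial on which the fifth success occurs; negative binomial, r=5, p=0.714286.
P(Y=7) = C(6,4) · p^5 · (1−p)^2
= 15 · 0.18593 · 0.081633 = 0.22767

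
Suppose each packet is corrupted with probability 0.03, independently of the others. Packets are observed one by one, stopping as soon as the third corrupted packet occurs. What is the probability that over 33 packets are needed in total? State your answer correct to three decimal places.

0.924

Needing more than 33 packets ⇔ fewer than 3 successes in the first 33. With X ~ Binomial(33, 0.03), P(Y > 33) = P(X ≤ 2).
  k=0: C(33,0)·0.03^0·0.97^33 = 0.36599
  k=1: C(33,1)·0.03^1·0.97^32 = 0.37353
  k=2: C(33,2)·0.03^2·0.97^31 = 0.18484
P(X ≤ 2) = 0.92436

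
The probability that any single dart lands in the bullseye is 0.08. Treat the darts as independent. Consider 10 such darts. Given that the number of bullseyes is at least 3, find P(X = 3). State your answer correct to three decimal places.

X ~ Binomial(10, 0.08). Want P(X=3 | X≥3) = P(X=3) / P(X≥3).
P(X=3) = C(10,3)·0.08^3·0.92^7 = 0.03427
P(X≥3) = 1 − 0.43439 − 0.37773 − 0.14781 = 0.04008
Ratio = 0.03427 / 0.04008 = 0.85524

0.855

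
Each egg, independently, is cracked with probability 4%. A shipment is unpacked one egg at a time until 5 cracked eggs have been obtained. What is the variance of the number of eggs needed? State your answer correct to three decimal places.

Y = total eggs until the fifth success; negative binomial with r=5, p=0.04.
Var(Y) = r(1−p)/p² = 5·0.96 / 0.04² = 3000.00000

3000.000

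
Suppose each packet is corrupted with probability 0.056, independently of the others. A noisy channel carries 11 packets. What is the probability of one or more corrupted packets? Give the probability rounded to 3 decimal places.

P(at least one) = 1 − P(none) = 1 − (1 − 0.056)^11
= 1 − 0.53051 = 0.46949

0.469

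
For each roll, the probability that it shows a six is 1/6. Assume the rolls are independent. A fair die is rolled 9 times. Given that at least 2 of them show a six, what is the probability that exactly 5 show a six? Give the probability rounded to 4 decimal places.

X ~ Binomial(9, 0.166667). Want P(X=5 | X≥2) = P(X=5) / P(X≥2).
P(X=5) = C(9,5)·0.166667^5·0.833333^4 = 0.007814
P(X≥2) = 1 − 0.193807 − 0.348852 = 0.457341
Ratio = 0.007814 / 0.457341 = 0.017086

0.0171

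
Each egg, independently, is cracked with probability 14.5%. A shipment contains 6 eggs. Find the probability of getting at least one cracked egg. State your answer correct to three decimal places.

P(at least one) = 1 − P(none) = 1 − (1 − 0.145)^6
= 1 − 0.39066 = 0.60934

0.609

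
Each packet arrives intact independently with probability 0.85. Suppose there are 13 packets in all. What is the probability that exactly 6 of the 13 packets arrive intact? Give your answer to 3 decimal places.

X ~ Binomial(n=13, p=0.85).
P(X=6) = C(13,6) · p^6 · (1−p)^7
= 1716 · 0.37715 · 1.7086e-06 = 0.00111

0.001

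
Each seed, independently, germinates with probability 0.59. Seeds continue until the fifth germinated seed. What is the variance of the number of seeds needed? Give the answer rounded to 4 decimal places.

Y = total seeds until the fifth success; negative binomial with r=5, p=0.59.
Var(Y) = r(1−p)/p² = 5·0.41 / 0.59² = 5.889112

5.8891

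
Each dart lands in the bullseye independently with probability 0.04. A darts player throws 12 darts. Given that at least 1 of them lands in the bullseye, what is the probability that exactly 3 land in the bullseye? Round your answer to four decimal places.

X ~ Binomial(12, 0.04). Want P(X=3 | X≥1) = P(X=3) / P(X≥1).
P(X=3) = C(12,3)·0.04^3·0.96^9 = 0.009751
P(X≥1) = 1 − 0.612710 = 0.387290
Ratio = 0.009751 / 0.387290 = 0.025177

0.0252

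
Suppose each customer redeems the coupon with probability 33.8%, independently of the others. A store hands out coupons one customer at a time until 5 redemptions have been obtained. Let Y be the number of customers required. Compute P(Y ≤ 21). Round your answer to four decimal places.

Finishing within 21 customers ⇔ at least 5 successes in the first 21. With X ~ Binomial(21, 0.338), P(Y ≤ 21) = 1 − P(X ≤ 4).
  k=0: C(21,0)·0.338^0·0.662^21 = 0.000173
  k=1: C(21,1)·0.338^1·0.662^20 = 0.001855
  k=2: C(21,2)·0.338^2·0.662^19 = 0.009470
  k=3: C(21,3)·0.338^3·0.662^18 = 0.030623
  k=4: C(21,4)·0.338^4·0.662^17 = 0.070359
1 − 0.112479 = 0.887521

0.8875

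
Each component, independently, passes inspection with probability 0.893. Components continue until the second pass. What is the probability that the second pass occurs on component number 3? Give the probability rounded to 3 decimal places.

0.171

Y = trial on which the second success occurs; negative binomial, r=2, p=0.893.
P(Y=3) = C(2,1) · p^2 · (1−p)^1
= 2 · 0.79745 · 0.107 = 0.17065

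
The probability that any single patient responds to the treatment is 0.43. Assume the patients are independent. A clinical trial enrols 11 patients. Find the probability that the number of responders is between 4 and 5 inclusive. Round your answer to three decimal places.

0.453

X ~ Binomial(11, 0.43); P(4 ≤ X ≤ 5) = Σ C(11,k) p^k (1−p)^(11−k) over k:
  k=4: C(11,4)·0.43^4·0.57^7 = 0.22055
  k=5: C(11,5)·0.43^5·0.57^6 = 0.23293
Total = 0.45349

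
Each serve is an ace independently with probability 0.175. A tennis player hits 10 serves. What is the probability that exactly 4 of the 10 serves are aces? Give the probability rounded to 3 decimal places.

X ~ Binomial(n=10, p=0.175).
P(X=4) = C(10,4) · p^4 · (1−p)^6
= 210 · 0.00093789 · 0.3153 = 0.06210

0.062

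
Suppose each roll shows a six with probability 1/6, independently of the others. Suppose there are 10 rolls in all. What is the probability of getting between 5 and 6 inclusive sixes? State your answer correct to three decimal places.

0.015

X ~ Binomial(10, 0.166667); P(5 ≤ X ≤ 6) = Σ C(10,k) p^k (1−p)^(10−k) over k:
  k=5: C(10,5)·0.166667^5·0.833333^5 = 0.01302
  k=6: C(10,6)·0.166667^6·0.833333^4 = 0.00217
Total = 0.01519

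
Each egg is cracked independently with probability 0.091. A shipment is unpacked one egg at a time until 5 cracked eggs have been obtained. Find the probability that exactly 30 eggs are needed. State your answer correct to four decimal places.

0.0136

Y = trial on which the fifth success occurs; negative binomial, r=5, p=0.091.
P(Y=30) = C(29,4) · p^5 · (1−p)^25
= 23751 · 6.2403e-06 · 0.092066 = 0.013645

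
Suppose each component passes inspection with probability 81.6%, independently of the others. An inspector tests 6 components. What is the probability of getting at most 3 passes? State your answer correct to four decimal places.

X ~ Binomial(6, 0.816); P(X ≤ 3) = Σ C(6,k) p^k (1−p)^(6−k) over k:
  k=0: C(6,0)·0.816^0·0.184^6 = 0.000039
  k=1: C(6,1)·0.816^1·0.184^5 = 0.001033
  k=2: C(6,2)·0.816^2·0.184^4 = 0.011448
  k=3: C(6,3)·0.816^3·0.184^3 = 0.067695
Total = 0.080214

0.0802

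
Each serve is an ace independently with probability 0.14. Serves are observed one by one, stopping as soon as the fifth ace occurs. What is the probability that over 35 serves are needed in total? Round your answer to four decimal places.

Needing more than 35 serves ⇔ fewer than 5 successes in the first 35. With X ~ Binomial(35, 0.14), P(Y > 35) = P(X ≤ 4).
  k=0: C(35,0)·0.14^0·0.86^35 = 0.005099
  k=1: C(35,1)·0.14^1·0.86^34 = 0.029050
  k=2: C(35,2)·0.14^2·0.86^33 = 0.080394
  k=3: C(35,3)·0.14^3·0.86^32 = 0.143961
  k=4: C(35,4)·0.14^4·0.86^31 = 0.187484
P(X ≤ 4) = 0.445987

0.4460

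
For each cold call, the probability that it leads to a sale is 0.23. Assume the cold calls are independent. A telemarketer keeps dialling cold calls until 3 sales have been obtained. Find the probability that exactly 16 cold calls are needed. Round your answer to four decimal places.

Y = trial on which the third success occurs; negative binomial, r=3, p=0.23.
P(Y=16) = C(15,2) · p^3 · (1−p)^13
= 105 · 0.012167 · 0.033449 = 0.042732

0.0427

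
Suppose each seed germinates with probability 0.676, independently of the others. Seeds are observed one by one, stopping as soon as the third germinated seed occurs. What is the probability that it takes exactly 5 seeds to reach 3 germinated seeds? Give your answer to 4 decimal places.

Y = trial on which the third success occurs; negative binomial, r=3, p=0.676.
P(Y=5) = C(4,2) · p^3 · (1−p)^2
= 6 · 0.30892 · 0.10498 = 0.194572

0.1946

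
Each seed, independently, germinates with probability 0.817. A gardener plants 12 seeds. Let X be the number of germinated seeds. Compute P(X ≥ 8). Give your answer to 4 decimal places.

0.9479

X ~ Binomial(12, 0.817); P(X ≥ 8) = Σ C(12,k) p^k (1−p)^(12−k) over k:
  k=8: C(12,8)·0.817^8·0.183^4 = 0.110201
  k=9: C(12,9)·0.817^9·0.183^3 = 0.218663
  k=10: C(12,10)·0.817^10·0.183^2 = 0.292864
  k=11: C(12,11)·0.817^11·0.183^1 = 0.237725
  k=12: C(12,12)·0.817^12·0.183^0 = 0.088443
Total = 0.947896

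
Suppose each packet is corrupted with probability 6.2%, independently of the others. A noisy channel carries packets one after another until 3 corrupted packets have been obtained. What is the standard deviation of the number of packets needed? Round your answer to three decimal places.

Y = total packets until the third success; negative binomial with r=3, p=0.062.
SD(Y) = √[r(1−p)/p²] = √(732.04995) = 27.05642

27.056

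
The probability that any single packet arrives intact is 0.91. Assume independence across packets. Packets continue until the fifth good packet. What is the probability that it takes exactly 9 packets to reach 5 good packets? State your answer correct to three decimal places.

0.003

Y = trial on which the fifth success occurs; negative binomial, r=5, p=0.91.
P(Y=9) = C(8,4) · p^5 · (1−p)^4
= 70 · 0.62403 · 6.561e-05 = 0.00287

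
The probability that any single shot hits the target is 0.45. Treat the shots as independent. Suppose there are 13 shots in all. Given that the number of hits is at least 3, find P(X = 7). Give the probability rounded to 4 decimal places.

0.1824

X ~ Binomial(13, 0.45). Want P(X=7 | X≥3) = P(X=7) / P(X≥3).
P(X=7) = C(13,7)·0.45^7·0.55^6 = 0.177493
P(X≥3) = 1 − 0.000421 − 0.004482 − 0.022004 = 0.973092
Ratio = 0.177493 / 0.973092 = 0.182401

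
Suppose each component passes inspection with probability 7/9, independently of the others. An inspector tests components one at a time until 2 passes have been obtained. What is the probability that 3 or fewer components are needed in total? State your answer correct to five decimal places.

0.87380

Finishing within 3 components ⇔ at least 2 successes in the first 3. With X ~ Binomial(3, 0.777778), P(Y ≤ 3) = 1 − P(X ≤ 1).
  k=0: C(3,0)·0.777778^0·0.222222^3 = 0.0109739
  k=1: C(3,1)·0.777778^1·0.222222^2 = 0.1152263
1 − 0.1262003 = 0.8737997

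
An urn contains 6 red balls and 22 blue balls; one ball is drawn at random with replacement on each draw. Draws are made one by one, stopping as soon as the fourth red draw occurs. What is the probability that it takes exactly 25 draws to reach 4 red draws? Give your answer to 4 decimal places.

Y = trial on which the fourth success occurs; negative binomial, r=4, p=0.214286.
P(Y=25) = C(24,3) · p^4 · (1−p)^21
= 2024 · 0.0021085 · 0.0063177 = 0.026961

0.0270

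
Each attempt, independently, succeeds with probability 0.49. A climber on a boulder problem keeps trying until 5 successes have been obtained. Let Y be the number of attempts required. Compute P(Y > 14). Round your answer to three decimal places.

0.103

Needing more than 14 attempts ⇔ fewer than 5 successes in the first 14. With X ~ Binomial(14, 0.49), P(Y > 14) = P(X ≤ 4).
  k=0: C(14,0)·0.49^0·0.51^14 = 0.00008
  k=1: C(14,1)·0.49^1·0.51^13 = 0.00108
  k=2: C(14,2)·0.49^2·0.51^12 = 0.00677
  k=3: C(14,3)·0.49^3·0.51^11 = 0.02600
  k=4: C(14,4)·0.49^4·0.51^10 = 0.06869
P(X ≤ 4) = 0.10262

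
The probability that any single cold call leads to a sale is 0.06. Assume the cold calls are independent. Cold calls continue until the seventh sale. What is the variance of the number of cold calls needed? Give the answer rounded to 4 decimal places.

1827.7778

Y = total cold calls until the seventh success; negative binomial with r=7, p=0.06.
Var(Y) = r(1−p)/p² = 7·0.94 / 0.06² = 1827.777778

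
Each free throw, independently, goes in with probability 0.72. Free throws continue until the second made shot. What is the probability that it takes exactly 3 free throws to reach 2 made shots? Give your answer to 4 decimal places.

0.2903

Y = trial on which the second success occurs; negative binomial, r=2, p=0.72.
P(Y=3) = C(2,1) · p^2 · (1−p)^1
= 2 · 0.5184 · 0.28 = 0.290304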